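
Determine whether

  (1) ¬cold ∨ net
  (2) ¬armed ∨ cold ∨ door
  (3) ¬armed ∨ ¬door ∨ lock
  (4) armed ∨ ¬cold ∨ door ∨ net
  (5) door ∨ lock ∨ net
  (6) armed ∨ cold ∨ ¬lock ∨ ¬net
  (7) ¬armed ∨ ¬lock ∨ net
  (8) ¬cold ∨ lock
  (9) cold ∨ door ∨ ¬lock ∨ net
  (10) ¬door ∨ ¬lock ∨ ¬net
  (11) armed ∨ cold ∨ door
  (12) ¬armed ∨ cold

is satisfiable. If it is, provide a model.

Set cold = False.
  then (¬armed ∨ cold) forces armed = False.
  then (armed ∨ cold ∨ door) forces door = True.
Set net = True.
  then (armed ∨ cold ∨ ¬lock ∨ ¬net) forces lock = False.
All clauses satisfied.

cold=F, armed=F, net=T, door=T, lock=F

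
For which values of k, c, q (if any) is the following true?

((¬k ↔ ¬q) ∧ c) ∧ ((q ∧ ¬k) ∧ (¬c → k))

No satisfying assignment exists.

Case k = True: the conjunct ¬k is False.
Case k = False: the formula simplifies to (¬q ∧ c) ∧ (q ∧ c).
  q = True: the conjunct ¬q is False.
  q = False: the conjunct q is False.
Both cases fail — unsatisfiable.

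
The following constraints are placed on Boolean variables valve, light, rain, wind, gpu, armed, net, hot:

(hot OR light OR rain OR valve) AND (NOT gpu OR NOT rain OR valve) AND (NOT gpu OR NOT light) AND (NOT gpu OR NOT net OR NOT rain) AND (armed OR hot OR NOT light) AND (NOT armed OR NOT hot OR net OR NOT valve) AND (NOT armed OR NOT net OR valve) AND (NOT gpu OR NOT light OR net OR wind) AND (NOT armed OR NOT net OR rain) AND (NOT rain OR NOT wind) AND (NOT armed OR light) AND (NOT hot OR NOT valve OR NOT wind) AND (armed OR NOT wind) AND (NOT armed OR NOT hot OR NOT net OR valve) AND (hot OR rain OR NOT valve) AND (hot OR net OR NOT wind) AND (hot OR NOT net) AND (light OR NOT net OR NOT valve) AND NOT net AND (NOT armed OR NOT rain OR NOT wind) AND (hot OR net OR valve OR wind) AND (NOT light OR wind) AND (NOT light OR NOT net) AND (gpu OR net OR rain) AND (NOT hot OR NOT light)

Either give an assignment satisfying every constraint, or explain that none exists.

Unit clause (NOT net) forces net = False.
Set valve = True.
Try light = True:
  (NOT gpu OR NOT light) forces gpu = False.
  (NOT light OR wind) forces wind = True.
  (NOT rain OR NOT wind) forces rain = False.
  clause (gpu OR net OR rain) is falsified — backtrack.
So light = False.
  then (NOT armed OR light) forces armed = False.
  then (armed OR NOT wind) forces wind = False.
Set rain = False.
  then (hot OR rain OR NOT valve) forces hot = True.
  then (gpu OR net OR rain) forces gpu = True.
All clauses satisfied.

valve: True, light: False, rain: False, wind: False, gpu: True, armed: False, net: False, hot: True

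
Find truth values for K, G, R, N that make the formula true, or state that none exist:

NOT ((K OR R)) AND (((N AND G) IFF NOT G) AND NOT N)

K=F; G=T; R=F; N=F

  NOT ((K OR R)) = True
    K OR R = False
  ((N AND G) IFF NOT G) AND NOT N = True
    (N AND G) IFF NOT G = True
      N AND G = False
      NOT G = False
    NOT N = True
Both conjuncts True, so the formula holds.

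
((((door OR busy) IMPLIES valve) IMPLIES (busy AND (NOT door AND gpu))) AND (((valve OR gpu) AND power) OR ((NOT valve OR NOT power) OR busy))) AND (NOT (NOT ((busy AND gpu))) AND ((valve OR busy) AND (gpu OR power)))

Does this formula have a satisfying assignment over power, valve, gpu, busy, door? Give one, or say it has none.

power=T, valve=T, gpu=T, busy=T, door=F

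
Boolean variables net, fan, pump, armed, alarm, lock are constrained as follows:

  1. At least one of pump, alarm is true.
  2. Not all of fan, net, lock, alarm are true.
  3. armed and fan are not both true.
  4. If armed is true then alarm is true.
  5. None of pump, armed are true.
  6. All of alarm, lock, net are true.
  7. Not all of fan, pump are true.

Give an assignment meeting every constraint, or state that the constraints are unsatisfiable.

net=T, fan=F, pump=F, armed=F, alarm=T, lock=T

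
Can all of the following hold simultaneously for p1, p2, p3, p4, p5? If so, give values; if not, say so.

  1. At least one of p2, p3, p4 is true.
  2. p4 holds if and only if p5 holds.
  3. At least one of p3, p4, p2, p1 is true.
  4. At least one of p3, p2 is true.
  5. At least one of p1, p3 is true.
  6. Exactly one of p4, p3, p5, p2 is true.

p1 = True; p2 = True; p3 = False; p4 = False; p5 = False

  (1) {p2, p3, p4}: 1 true — at least one ✓
  (2) p4=F, p5=F — same ✓
  (3) {p3, p4, p2, p1}: 2 true — at least one ✓
  (4) {p3, p2}: 1 true — at least one ✓
  (5) {p1, p3}: 1 true — at least one ✓
  (6) {p4, p3, p5, p2}: 1 true — exactly one ✓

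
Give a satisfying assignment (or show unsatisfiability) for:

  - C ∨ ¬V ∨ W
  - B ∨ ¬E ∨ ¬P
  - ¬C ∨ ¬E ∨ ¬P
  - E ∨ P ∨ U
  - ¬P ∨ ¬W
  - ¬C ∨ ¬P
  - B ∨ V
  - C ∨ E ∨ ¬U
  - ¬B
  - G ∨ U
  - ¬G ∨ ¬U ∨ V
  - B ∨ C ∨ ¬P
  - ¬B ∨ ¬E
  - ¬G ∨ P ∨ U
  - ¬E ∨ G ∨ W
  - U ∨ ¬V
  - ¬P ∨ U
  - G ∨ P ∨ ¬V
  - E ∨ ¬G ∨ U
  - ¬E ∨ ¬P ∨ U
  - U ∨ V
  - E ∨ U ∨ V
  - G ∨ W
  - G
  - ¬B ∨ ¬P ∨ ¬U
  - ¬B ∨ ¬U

C=T, V=T, P=F, W=F, G=T, U=T, E=T, B=F

Unit clause (¬B) forces B = False.
Unit clause (G) forces G = True.
In (B ∨ V) only V is left, so V = True.
In (U ∨ ¬V) only U is left, so U = True.
Set C = True.
  then (¬C ∨ ¬P) forces P = False.
Set W = False.
Set E = True.
All clauses satisfied.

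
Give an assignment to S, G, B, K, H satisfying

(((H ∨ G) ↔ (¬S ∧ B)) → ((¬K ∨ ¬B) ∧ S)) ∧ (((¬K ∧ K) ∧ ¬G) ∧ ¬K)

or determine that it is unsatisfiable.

Case K = True: the conjunct ¬K is False.
Case K = False: the conjunct K is False.
Both cases fail — unsatisfiable.

UNSATISFIABLE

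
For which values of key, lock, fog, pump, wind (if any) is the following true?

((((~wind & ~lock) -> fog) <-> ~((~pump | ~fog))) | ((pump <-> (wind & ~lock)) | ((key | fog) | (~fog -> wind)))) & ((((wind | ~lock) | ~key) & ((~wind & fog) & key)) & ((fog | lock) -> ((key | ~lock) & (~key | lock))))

Unsatisfiable

Case key = True: the formula simplifies to ((wind | ~lock) & (~wind & fog)) & ((fog | lock) -> lock).
  fog = True: simplifies to ((wind | ~lock) & ~wind) & lock.
    lock = True: simplifies to wind & ~wind.
      wind = True: the conjunct ~wind is False.
      wind = False: the conjunct wind is False.
    lock = False: the conjunct lock is False.
  fog = False: the conjunct fog is False.
Case key = False: the conjunct key is False.
Both cases fail — unsatisfiable.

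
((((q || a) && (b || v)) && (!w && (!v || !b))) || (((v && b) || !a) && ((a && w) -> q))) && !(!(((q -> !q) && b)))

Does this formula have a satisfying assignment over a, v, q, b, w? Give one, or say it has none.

a = True, v = False, q = False, b = True, w = False

  (((q || a) && (b || v)) && (!w && (!v || !b))) || (((v && b) || !a) && ((a && w) -> q)) = True
    ((q || a) && (b || v)) && (!w && (!v || !b)) = True
      (q || a) && (b || v) = True
        q || a = True
        b || v = True
      !w && (!v || !b) = True
        !w = True
        !v || !b = True
          !v = True
          !b = False
    ((v && b) || !a) && ((a && w) -> q) = False
      (v && b) || !a = False
        v && b = False
        !a = False
      (a && w) -> q = True
        a && w = False
  !(!(((q -> !q) && b))) = True
    !(((q -> !q) && b)) = False
      (q -> !q) && b = True
        q -> !q = True
          !q = True
Both conjuncts True, so the formula holds.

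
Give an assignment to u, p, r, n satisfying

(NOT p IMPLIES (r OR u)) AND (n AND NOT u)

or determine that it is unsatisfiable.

u = False, p = True, r = True, n = True

  NOT p IMPLIES (r OR u) = True
    NOT p = False
    r OR u = True
  n AND NOT u = True
    NOT u = True
Both conjuncts True, so the formula holds.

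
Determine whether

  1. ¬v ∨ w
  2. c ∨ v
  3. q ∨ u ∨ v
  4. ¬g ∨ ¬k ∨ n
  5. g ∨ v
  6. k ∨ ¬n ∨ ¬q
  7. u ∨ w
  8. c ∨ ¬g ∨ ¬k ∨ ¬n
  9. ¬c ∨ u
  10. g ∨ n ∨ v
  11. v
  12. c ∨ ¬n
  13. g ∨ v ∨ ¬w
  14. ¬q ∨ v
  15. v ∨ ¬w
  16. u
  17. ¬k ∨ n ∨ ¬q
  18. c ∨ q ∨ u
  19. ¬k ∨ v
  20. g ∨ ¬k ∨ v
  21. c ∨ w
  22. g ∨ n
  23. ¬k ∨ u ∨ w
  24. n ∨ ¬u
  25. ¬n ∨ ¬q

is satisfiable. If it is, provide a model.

Unit clause (v) forces v = True.
Unit clause (u) forces u = True.
In (n ∨ ¬u) only n is left, so n = True.
In (¬n ∨ ¬q) only ¬q is left, so q = False.
In (¬v ∨ w) only w is left, so w = True.
In (c ∨ ¬n) only c is left, so c = True.
Set g = False.
Set k = False.
All clauses satisfied.

w = True; u = True; v = True; g = False; n = True; k = False; q = False; c = True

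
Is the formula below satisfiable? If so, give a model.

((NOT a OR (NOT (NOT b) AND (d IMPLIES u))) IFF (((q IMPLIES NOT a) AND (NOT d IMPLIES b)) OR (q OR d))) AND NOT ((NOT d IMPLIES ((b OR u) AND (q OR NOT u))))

b = False, a = True, u = True, q = False, d = False

  (NOT a OR (NOT (NOT b) AND (d IMPLIES u))) IFF (((q IMPLIES NOT a) AND (NOT d IMPLIES b)) OR (q OR d)) = True
    NOT a OR (NOT (NOT b) AND (d IMPLIES u)) = False
      NOT a = False
      NOT (NOT b) AND (d IMPLIES u) = False
        NOT (NOT b) = False
          NOT b = True
        d IMPLIES u = True
    ((q IMPLIES NOT a) AND (NOT d IMPLIES b)) OR (q OR d) = False
      (q IMPLIES NOT a) AND (NOT d IMPLIES b) = False
        q IMPLIES NOT a = True
          NOT a = False
        NOT d IMPLIES b = False
          NOT d = True
      q OR d = False
  NOT ((NOT d IMPLIES ((b OR u) AND (q OR NOT u)))) = True
    NOT d IMPLIES ((b OR u) AND (q OR NOT u)) = False
      NOT d = True
      (b OR u) AND (q OR NOT u) = False
        b OR u = True
        q OR NOT u = False
          NOT u = False
Both conjuncts True, so the formula holds.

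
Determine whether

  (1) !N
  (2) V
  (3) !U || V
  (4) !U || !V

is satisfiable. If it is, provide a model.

Unit clause (!N) forces N = False.
Unit clause (V) forces V = True.
In (!U || !V) only !U is left, so U = False.
Check each clause:
  (!N): !N holds.
  (V): V holds.
  (!U || V): !U holds.
  (!U || !V): !U holds.
All clauses satisfied.

U=F, N=F, V=T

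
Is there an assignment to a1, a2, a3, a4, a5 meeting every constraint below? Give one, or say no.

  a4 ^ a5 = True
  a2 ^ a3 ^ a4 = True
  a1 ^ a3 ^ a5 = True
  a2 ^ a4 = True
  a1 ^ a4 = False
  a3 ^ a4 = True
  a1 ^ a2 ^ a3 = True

a1: True, a2: False, a3: False, a4: True, a5: False

a4 ^ a5 = T ^ F = True ✓
a2 ^ a3 ^ a4 = F ^ F ^ T = True ✓
a1 ^ a3 ^ a5 = T ^ F ^ F = True ✓
a2 ^ a4 = F ^ T = True ✓
a1 ^ a4 = T ^ T = False ✓
a3 ^ a4 = F ^ T = True ✓
a1 ^ a2 ^ a3 = T ^ F ^ F = True ✓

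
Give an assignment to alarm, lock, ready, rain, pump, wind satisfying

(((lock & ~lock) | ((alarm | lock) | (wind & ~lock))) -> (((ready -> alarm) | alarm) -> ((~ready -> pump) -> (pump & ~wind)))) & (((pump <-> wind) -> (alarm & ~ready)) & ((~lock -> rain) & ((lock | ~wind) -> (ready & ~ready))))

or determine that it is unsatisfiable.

alarm = False; lock = False; ready = True; rain = True; pump = False; wind = True

  ((lock & ~lock) | ((alarm | lock) | (wind & ~lock))) -> (((ready -> alarm) | alarm) -> ((~ready -> pump) -> (pump & ~wind))) = True
    (lock & ~lock) | ((alarm | lock) | (wind & ~lock)) = True
      lock & ~lock = False
        ~lock = True
      (alarm | lock) | (wind & ~lock) = True
        alarm | lock = False
        wind & ~lock = True
          ~lock = True
    ((ready -> alarm) | alarm) -> ((~ready -> pump) -> (pump & ~wind)) = True
      (ready -> alarm) | alarm = False
        ready -> alarm = False
      (~ready -> pump) -> (pump & ~wind) = False
        ~ready -> pump = True
          ~ready = False
        pump & ~wind = False
          ~wind = False
  ((pump <-> wind) -> (alarm & ~ready)) & ((~lock -> rain) & ((lock | ~wind) -> (ready & ~ready))) = True
    (pump <-> wind) -> (alarm & ~ready) = True
      pump <-> wind = False
      alarm & ~ready = False
        ~ready = False
    (~lock -> rain) & ((lock | ~wind) -> (ready & ~ready)) = True
      ~lock -> rain = True
        ~lock = True
      (lock | ~wind) -> (ready & ~ready) = True
        lock | ~wind = False
          ~wind = False
        ready & ~ready = False
          ~ready = False
Both conjuncts True, so the formula holds.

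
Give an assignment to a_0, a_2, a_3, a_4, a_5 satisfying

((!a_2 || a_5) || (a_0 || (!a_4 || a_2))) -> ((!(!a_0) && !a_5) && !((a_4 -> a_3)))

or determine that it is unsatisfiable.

a_0=T, a_2=T, a_3=F, a_4=T, a_5=F

  ((!a_2 || a_5) || (a_0 || (!a_4 || a_2))) -> ((!(!a_0) && !a_5) && !((a_4 -> a_3))) = True
    (!a_2 || a_5) || (a_0 || (!a_4 || a_2)) = True
      !a_2 || a_5 = False
        !a_2 = False
      a_0 || (!a_4 || a_2) = True
        !a_4 || a_2 = True
          !a_4 = False
    (!(!a_0) && !a_5) && !((a_4 -> a_3)) = True
      !(!a_0) && !a_5 = True
        !(!a_0) = True
          !a_0 = False
        !a_5 = True
      !((a_4 -> a_3)) = True
        a_4 -> a_3 = False
The formula evaluates to True.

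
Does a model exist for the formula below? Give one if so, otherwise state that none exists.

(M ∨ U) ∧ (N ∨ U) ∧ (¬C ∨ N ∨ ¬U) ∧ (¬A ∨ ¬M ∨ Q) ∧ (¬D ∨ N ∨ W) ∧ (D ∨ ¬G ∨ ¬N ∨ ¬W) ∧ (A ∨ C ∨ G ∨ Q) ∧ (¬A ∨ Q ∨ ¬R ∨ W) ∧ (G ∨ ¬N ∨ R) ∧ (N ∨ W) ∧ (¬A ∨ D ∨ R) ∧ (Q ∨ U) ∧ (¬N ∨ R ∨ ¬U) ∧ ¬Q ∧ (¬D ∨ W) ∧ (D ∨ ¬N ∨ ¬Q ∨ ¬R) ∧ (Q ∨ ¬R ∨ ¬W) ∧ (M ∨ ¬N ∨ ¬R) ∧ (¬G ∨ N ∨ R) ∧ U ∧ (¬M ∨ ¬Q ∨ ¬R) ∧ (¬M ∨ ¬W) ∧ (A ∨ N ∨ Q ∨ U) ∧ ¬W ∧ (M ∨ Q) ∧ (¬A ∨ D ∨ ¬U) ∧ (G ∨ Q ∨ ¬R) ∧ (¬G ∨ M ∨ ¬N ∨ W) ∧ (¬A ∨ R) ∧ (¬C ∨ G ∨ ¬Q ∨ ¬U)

Unit clause (¬Q) forces Q = False.
Unit clause (U) forces U = True.
Unit clause (¬W) forces W = False.
In (M ∨ Q) only M is left, so M = True.
In (¬A ∨ ¬M ∨ Q) only ¬A is left, so A = False.
In (N ∨ W) only N is left, so N = True.
In (¬N ∨ R ∨ ¬U) only R is left, so R = True.
In (¬D ∨ W) only ¬D is left, so D = False.
In (G ∨ Q ∨ ¬R) only G is left, so G = True.
Set C = True.
All clauses satisfied.

R = True, Q = False, C = True, U = True, W = False, G = True, M = True, N = True, A = False, D = False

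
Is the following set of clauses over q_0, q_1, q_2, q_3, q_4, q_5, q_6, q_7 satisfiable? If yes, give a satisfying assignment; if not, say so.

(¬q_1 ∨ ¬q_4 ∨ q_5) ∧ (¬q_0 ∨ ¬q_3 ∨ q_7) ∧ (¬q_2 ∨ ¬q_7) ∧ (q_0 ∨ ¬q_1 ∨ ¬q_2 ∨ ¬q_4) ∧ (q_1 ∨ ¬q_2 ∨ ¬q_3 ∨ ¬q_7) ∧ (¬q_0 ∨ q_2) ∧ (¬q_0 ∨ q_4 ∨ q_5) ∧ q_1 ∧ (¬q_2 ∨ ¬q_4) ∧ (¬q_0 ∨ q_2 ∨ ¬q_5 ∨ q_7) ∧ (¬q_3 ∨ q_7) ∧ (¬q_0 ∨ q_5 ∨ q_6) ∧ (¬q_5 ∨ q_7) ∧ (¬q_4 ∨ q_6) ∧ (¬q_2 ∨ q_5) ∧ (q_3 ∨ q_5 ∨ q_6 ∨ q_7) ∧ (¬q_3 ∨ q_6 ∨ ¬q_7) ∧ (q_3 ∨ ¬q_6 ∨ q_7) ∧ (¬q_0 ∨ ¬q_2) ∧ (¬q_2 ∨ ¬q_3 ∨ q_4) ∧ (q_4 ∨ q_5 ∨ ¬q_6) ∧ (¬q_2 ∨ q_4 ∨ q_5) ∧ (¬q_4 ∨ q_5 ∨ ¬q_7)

q_0=F; q_1=T; q_2=F; q_3=F; q_4=F; q_5=T; q_6=F; q_7=T

Unit clause (q_1) forces q_1 = True.
Try q_0 = True:
  (¬q_0 ∨ q_2) forces q_2 = True.
  clause (¬q_0 ∨ ¬q_2) is falsified — backtrack.
So q_0 = False.
Try q_2 = True:
  (¬q_2 ∨ ¬q_7) forces q_7 = False.
  (q_0 ∨ ¬q_1 ∨ ¬q_2 ∨ ¬q_4) forces q_4 = False.
  (¬q_3 ∨ q_7) forces q_3 = False.
  (¬q_5 ∨ q_7) forces q_5 = False.
  clause (¬q_2 ∨ q_5) is falsified — backtrack.
So q_2 = False.
Set q_3 = False.
Set q_4 = False.
Set q_5 = True.
  then (¬q_5 ∨ q_7) forces q_7 = True.
Set q_6 = False.
All clauses satisfied.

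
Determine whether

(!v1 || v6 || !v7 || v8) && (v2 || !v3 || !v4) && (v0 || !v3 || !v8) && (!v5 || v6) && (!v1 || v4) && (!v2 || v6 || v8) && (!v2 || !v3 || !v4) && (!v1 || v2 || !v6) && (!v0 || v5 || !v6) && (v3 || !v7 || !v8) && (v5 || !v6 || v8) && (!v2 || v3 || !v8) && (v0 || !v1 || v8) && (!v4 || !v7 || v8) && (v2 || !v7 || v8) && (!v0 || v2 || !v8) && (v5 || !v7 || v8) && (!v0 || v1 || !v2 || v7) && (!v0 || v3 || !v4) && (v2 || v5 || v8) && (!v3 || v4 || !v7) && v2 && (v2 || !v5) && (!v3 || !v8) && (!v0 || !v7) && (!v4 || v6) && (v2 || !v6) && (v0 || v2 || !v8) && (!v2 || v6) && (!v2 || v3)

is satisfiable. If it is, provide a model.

v0=F, v1=F, v2=T, v3=T, v4=F, v5=T, v6=T, v7=F, v8=F

Unit clause (v2) forces v2 = True.
In (!v2 || v6) only v6 is left, so v6 = True.
In (!v2 || v3) only v3 is left, so v3 = True.
In (!v2 || !v3 || !v4) only !v4 is left, so v4 = False.
In (!v3 || v4 || !v7) only !v7 is left, so v7 = False.
In (!v3 || !v8) only !v8 is left, so v8 = False.
In (!v1 || v4) only !v1 is left, so v1 = False.
In (v5 || !v6 || v8) only v5 is left, so v5 = True.
In (!v0 || v1 || !v2 || v7) only !v0 is left, so v0 = False.
All clauses satisfied.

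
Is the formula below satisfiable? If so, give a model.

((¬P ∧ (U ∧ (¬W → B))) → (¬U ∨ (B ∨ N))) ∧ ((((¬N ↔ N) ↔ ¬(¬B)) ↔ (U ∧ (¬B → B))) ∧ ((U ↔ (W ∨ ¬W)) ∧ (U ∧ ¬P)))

The formula is unsatisfiable.

Case U = True: the formula simplifies to ((¬P ∧ (¬W → B)) → (B ∨ N)) ∧ ((((¬N ↔ N) ↔ ¬(¬B)) ↔ (¬B → B)) ∧ ((W ∨ ¬W) ∧ ¬P)).
  P = True: the conjunct ¬P is False.
  P = False: simplifies to ((¬W → B) → (B ∨ N)) ∧ ((((¬N ↔ N) ↔ ¬(¬B)) ↔ (¬B → B)) ∧ (W ∨ ¬W)).
    B = True: simplifies to (¬N ↔ N) ∧ (W ∨ ¬W).
      N = True: the conjunct ¬N ↔ N becomes ¬True ↔ True = False.
      N = False: the conjunct ¬N ↔ N becomes ¬False ↔ False = False.
    B = False: simplifies to (W → N) ∧ ((¬N ↔ N) ∧ (W ∨ ¬W)).
      N = True: the conjunct ¬N ↔ N becomes ¬True ↔ True = False.
      N = False: the conjunct ¬N ↔ N becomes ¬False ↔ False = False.
Case U = False: the conjunct U is False.
Both cases fail — unsatisfiable.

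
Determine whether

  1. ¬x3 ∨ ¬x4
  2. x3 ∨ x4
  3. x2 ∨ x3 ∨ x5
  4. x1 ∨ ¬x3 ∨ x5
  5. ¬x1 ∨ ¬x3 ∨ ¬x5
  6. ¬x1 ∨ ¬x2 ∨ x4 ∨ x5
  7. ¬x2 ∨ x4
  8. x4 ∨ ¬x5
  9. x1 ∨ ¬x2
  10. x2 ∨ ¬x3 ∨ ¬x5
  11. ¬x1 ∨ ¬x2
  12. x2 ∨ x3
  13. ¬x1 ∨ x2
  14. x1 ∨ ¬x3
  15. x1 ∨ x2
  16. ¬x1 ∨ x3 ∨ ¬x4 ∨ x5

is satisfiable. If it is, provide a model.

No satisfying assignment exists.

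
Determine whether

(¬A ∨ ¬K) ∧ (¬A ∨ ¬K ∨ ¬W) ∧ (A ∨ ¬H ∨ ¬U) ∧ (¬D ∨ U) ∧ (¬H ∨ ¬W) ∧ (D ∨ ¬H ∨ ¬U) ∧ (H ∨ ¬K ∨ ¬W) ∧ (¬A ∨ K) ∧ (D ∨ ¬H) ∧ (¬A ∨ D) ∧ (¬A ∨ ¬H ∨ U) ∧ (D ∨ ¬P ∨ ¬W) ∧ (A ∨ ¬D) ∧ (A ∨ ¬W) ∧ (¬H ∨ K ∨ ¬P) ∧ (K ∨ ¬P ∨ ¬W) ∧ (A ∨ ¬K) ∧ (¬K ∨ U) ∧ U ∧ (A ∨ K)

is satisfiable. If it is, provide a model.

Case K = True:
  (¬A ∨ ¬K) forces A = False.
  Clause (A ∨ ¬K) is falsified — contradiction.
Case K = False:
  (¬A ∨ K) forces A = False.
  Clause (A ∨ K) is falsified — contradiction.
Both cases fail, so the formula is unsatisfiable.

UNSATISFIABLE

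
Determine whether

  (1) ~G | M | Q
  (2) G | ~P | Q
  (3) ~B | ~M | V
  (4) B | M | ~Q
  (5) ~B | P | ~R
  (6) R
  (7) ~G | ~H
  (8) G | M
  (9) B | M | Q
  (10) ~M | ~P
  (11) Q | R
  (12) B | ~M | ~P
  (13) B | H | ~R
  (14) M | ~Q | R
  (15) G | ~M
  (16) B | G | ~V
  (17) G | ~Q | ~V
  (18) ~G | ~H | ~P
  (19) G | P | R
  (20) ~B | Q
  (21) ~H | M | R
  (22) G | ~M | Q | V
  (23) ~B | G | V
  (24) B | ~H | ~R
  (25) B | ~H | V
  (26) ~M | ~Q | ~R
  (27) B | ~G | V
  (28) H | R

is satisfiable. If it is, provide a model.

Unit clause (R) forces R = True.
Try M = True:
  (~M | ~P) forces P = False.
  (~B | P | ~R) forces B = False.
  (B | H | ~R) forces H = True.
  clause (B | ~H | ~R) is falsified — backtrack.
So M = False.
  then (G | M) forces G = True.
  then (~G | M | Q) forces Q = True.
  then (B | M | ~Q) forces B = True.
  then (~B | P | ~R) forces P = True.
  then (~G | ~H) forces H = False.
Set V = False.
All clauses satisfied.

M = False, R = True, P = True, G = True, Q = True, B = True, H = False, V = False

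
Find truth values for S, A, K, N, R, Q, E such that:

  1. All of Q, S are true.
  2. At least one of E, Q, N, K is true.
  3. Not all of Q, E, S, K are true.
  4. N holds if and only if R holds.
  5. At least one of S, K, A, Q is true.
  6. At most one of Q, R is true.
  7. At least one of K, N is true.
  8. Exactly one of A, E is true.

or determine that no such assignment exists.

S=T, A=T, K=T, N=F, R=F, Q=T, E=F

  (1) {Q, S}: all 2 true ✓
  (2) {E, Q, N, K}: 2 true — at least one ✓
  (3) {Q, E, S, K}: 3/4 true — not all ✓
  (4) N=F, R=F — same ✓
  (5) {S, K, A, Q}: 4 true — at least one ✓
  (6) {Q, R}: 1 true — at most one ✓
  (7) {K, N}: 1 true — at least one ✓
  (8) {A, E}: 1 true — exactly one ✓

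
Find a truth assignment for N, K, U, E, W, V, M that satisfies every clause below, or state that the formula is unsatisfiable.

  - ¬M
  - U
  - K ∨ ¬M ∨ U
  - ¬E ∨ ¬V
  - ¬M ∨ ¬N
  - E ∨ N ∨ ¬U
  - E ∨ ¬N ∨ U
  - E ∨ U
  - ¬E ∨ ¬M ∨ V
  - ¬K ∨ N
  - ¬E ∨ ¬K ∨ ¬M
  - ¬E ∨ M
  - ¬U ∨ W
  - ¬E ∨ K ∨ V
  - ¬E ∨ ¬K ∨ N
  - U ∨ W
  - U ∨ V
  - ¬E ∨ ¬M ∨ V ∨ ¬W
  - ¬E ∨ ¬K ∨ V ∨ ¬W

Unit clause (¬M) forces M = False.
Unit clause (U) forces U = True.
In (¬E ∨ M) only ¬E is left, so E = False.
In (¬U ∨ W) only W is left, so W = True.
In (E ∨ N ∨ ¬U) only N is left, so N = True.
Set K = True.
Set V = False.
All clauses satisfied.

N = True, K = True, U = True, E = False, W = True, V = False, M = False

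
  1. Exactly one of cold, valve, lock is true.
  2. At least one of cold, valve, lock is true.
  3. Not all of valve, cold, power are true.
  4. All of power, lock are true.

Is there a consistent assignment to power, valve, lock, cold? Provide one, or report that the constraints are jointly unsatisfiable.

power=T, valve=F, lock=T, cold=F

  (1) {cold, valve, lock}: 1 true — exactly one ✓
  (2) {cold, valve, lock}: 1 true — at least one ✓
  (3) {valve, cold, power}: 1/3 true — not all ✓
  (4) {power, lock}: all 2 true ✓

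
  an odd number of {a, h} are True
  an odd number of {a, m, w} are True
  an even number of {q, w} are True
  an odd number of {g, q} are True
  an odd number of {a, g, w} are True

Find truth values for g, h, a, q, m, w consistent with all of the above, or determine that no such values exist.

g = True; h = True; a = False; q = False; m = True; w = False

{a, h}: 1 true → odd ✓
{a, m, w}: 1 true → odd ✓
{q, w}: 0 true → even ✓
{g, q}: 1 true → odd ✓
{a, g, w}: 1 true → odd ✓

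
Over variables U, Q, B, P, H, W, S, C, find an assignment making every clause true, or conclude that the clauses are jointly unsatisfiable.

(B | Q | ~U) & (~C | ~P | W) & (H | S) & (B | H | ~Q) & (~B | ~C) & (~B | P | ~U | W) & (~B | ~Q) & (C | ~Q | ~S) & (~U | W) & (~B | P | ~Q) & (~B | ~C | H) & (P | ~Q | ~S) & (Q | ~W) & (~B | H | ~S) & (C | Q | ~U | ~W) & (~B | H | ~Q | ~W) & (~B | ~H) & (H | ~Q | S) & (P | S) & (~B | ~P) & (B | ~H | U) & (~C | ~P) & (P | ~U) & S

Unit clause (S) forces S = True.
Set U = False.
Try Q = True:
  (~B | ~Q) forces B = False.
  (B | H | ~Q) forces H = True.
  clause (B | ~H | U) is falsified — backtrack.
So Q = False.
  then (Q | ~W) forces W = False.
Set B = False.
  then (B | ~H | U) forces H = False.
Set P = False.
Set C = False.
All clauses satisfied.

U=F, Q=F, B=F, P=F, H=F, W=F, S=T, C=F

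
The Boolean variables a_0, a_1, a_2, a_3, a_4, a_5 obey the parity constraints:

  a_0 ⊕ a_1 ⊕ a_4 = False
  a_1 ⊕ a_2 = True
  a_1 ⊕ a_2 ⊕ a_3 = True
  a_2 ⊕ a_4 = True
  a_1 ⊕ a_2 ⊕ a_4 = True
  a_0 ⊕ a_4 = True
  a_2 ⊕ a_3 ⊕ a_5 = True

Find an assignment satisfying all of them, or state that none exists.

Unsatisfiable

Adding constraints 1, 4, 5, 6 mod 2: every variable appears an even number of times on the left, so the left side is 0.
But the right sides sum to 1 (mod 2). 0 ≠ 1 — the system is inconsistent.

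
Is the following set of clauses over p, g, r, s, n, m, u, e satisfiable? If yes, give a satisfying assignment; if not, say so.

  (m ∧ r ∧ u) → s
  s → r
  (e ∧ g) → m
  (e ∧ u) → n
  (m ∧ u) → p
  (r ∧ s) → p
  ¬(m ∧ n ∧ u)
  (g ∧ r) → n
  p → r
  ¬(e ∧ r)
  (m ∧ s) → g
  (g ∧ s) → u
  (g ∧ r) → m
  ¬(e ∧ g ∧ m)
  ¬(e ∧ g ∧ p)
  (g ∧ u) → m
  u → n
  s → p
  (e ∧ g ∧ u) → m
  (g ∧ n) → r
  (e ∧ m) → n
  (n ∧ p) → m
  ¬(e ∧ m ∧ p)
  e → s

p = True, g = False, r = True, s = True, n = False, m = False, u = False, e = False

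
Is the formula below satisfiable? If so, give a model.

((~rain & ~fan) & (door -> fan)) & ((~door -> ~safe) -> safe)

fan: False; safe: True; rain: False; door: False

  (~rain & ~fan) & (door -> fan) = True
    ~rain & ~fan = True
      ~rain = True
      ~fan = True
    door -> fan = True
  (~door -> ~safe) -> safe = True
    ~door -> ~safe = False
      ~door = True
      ~safe = False
Both conjuncts True, so the formula holds.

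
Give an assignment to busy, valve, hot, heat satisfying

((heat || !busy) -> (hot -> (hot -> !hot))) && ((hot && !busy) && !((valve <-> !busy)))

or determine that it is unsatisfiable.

Unsatisfiable — no assignment works.

Case busy = True: the conjunct !busy is False.
Case busy = False: the formula simplifies to (hot -> (hot -> !hot)) && (hot && !valve).
  hot = True: the conjunct hot -> (hot -> !hot) becomes True -> (True -> False) = False.
  hot = False: the conjunct hot is False.
Both cases fail — unsatisfiable.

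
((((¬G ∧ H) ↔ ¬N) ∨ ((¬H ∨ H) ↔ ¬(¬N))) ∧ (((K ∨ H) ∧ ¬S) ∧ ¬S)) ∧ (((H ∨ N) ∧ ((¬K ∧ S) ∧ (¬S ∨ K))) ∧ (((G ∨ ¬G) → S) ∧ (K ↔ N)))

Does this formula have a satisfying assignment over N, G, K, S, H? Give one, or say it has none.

Unsatisfiable

Case S = True: the conjunct ¬S is False.
Case S = False: the conjunct S is False.
Both cases fail — unsatisfiable.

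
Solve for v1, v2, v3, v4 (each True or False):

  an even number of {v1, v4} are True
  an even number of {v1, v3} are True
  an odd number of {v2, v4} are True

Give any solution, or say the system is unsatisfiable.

v1=T; v2=F; v3=T; v4=T

{v1, v4}: 2 true → even ✓
{v1, v3}: 2 true → even ✓
{v2, v4}: 1 true → odd ✓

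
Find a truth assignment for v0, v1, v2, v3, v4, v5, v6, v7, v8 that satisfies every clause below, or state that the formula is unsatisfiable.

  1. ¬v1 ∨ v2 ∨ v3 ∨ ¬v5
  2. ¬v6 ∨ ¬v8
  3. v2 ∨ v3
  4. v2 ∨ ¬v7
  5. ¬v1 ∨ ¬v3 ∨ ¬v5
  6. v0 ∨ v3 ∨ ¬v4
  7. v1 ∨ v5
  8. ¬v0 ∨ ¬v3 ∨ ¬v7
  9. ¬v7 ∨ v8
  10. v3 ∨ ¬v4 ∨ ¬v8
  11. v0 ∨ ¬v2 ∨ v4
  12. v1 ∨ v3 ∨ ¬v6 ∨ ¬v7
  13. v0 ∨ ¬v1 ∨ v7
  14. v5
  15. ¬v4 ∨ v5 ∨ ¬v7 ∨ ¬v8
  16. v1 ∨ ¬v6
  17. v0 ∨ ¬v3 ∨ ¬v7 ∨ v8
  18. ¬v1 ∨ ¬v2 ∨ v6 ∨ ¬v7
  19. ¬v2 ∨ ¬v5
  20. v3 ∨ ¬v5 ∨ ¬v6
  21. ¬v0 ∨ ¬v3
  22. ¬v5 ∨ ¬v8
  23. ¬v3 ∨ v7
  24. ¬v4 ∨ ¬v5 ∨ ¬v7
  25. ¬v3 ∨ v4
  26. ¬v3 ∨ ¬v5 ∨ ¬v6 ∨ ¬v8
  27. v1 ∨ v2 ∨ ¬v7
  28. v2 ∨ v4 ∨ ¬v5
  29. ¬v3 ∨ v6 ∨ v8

The formula is unsatisfiable.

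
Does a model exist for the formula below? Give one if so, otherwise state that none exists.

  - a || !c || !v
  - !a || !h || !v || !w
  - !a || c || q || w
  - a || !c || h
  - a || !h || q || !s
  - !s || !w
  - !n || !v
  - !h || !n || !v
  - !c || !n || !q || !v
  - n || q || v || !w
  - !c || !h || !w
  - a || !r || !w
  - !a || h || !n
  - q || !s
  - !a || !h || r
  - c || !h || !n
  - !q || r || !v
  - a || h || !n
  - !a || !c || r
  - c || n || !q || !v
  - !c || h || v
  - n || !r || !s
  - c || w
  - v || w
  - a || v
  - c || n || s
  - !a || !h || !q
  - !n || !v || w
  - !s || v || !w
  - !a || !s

s: False, v: True, q: True, a: True, r: True, h: False, w: False, c: True, n: False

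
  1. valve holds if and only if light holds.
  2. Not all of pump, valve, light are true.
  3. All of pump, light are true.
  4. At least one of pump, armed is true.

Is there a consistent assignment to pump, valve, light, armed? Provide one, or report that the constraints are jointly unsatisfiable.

The formula is unsatisfiable.

Case pump = True:
  (3) forces light = True.
  (1) with light=T forces valve = True.
  Constraint (2) is violated (pump=T, valve=T, light=T) — contradiction.
Case pump = False:
  Constraint (3) is violated (pump=F) — contradiction.
Both cases fail — unsatisfiable.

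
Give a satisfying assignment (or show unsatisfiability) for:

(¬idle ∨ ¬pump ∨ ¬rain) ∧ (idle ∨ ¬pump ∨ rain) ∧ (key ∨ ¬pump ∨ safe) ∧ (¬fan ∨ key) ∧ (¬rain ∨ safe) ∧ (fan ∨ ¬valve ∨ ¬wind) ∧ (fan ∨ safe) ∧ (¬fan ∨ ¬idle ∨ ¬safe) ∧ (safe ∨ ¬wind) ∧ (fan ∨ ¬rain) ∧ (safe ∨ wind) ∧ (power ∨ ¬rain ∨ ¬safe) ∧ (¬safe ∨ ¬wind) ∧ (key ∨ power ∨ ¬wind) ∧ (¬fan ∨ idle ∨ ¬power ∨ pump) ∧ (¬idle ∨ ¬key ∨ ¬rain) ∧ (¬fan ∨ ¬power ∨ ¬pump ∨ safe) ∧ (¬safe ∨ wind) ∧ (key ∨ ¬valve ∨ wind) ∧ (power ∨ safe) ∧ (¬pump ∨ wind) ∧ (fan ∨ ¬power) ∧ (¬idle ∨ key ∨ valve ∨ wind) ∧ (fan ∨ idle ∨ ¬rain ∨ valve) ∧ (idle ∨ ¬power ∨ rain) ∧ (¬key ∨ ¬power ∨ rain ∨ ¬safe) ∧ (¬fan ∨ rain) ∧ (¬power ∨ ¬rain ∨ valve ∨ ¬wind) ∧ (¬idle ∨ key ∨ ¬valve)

Case wind = True:
  (safe ∨ ¬wind) forces safe = True.
  Clause (¬safe ∨ ¬wind) is falsified — contradiction.
Case wind = False:
  (safe ∨ wind) forces safe = True.
  Clause (¬safe ∨ wind) is falsified — contradiction.
Both cases fail, so the formula is unsatisfiable.

Unsatisfiable — no assignment works.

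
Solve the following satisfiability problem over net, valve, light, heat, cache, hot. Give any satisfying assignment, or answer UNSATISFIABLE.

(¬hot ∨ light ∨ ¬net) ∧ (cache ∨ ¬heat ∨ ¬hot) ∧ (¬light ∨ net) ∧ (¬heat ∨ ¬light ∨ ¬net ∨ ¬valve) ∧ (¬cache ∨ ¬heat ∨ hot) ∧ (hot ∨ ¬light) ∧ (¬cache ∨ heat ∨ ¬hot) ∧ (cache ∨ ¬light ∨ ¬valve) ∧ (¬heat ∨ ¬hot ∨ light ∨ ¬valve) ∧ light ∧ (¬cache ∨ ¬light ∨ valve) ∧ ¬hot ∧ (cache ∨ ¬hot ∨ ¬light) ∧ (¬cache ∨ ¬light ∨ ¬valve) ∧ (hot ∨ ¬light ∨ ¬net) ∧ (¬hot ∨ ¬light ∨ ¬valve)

Unsatisfiable

Case hot = True:
  Clause (¬hot) is falsified — contradiction.
Case hot = False:
  (hot ∨ ¬light) forces light = False.
  Clause (light) is falsified — contradiction.
Both cases fail, so the formula is unsatisfiable.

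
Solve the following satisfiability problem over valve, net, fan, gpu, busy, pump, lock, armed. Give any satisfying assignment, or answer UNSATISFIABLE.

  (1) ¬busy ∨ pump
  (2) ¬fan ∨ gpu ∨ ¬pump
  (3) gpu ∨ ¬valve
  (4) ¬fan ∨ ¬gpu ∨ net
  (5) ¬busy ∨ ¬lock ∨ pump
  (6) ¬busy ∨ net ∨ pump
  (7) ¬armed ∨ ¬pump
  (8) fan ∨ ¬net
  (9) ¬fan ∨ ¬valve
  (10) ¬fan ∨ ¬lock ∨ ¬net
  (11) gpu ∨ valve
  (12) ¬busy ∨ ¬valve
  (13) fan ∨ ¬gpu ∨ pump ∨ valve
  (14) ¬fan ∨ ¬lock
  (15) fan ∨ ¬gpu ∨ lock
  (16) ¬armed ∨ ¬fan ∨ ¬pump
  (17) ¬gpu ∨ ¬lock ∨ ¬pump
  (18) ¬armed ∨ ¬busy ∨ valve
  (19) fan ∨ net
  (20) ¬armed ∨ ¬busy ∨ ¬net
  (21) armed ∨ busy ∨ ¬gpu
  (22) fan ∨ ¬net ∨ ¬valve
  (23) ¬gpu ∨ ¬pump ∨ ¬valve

valve: False, net: True, fan: True, gpu: True, busy: True, pump: True, lock: False, armed: False

Try valve = True:
  (gpu ∨ ¬valve) forces gpu = True.
  (¬fan ∨ ¬valve) forces fan = False.
  (fan ∨ ¬net) forces net = False.
  clause (fan ∨ net) is falsified — backtrack.
So valve = False.
  then (gpu ∨ valve) forces gpu = True.
Set net = True.
  then (fan ∨ ¬net) forces fan = True.
  then (¬fan ∨ ¬lock ∨ ¬net) forces lock = False.
Set busy = True.
  then (¬busy ∨ pump) forces pump = True.
  then (¬armed ∨ ¬pump) forces armed = False.
All clauses satisfied.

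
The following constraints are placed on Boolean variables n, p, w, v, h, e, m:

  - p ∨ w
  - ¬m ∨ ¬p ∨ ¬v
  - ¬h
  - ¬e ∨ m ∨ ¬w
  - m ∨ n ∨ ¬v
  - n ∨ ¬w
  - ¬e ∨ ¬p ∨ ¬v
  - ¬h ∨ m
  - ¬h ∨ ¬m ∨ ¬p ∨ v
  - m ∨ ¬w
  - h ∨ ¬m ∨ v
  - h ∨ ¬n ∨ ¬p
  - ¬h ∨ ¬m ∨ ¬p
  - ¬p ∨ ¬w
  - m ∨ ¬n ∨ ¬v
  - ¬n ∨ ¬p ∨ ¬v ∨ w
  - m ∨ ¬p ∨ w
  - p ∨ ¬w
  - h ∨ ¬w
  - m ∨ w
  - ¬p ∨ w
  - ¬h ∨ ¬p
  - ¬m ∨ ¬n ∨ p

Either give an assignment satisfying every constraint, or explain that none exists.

UNSATISFIABLE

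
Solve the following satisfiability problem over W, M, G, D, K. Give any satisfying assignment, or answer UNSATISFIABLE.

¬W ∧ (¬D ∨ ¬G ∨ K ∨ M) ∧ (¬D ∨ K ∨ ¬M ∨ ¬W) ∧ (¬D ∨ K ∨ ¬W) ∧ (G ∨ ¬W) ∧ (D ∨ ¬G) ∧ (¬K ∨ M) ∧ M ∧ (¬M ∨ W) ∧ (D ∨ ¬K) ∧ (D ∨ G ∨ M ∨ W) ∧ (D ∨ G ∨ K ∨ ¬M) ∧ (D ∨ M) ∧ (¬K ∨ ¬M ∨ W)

Case W = True:
  Clause (¬W) is falsified — contradiction.
Case W = False:
  (M) forces M = True.
  Clause (¬M ∨ W) is falsified — contradiction.
Both cases fail, so the formula is unsatisfiable.

Unsatisfiable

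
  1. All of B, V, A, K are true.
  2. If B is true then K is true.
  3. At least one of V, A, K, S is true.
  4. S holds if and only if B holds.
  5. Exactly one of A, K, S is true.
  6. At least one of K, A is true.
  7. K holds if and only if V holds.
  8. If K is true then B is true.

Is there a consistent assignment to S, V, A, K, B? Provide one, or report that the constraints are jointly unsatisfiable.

Case V = True:
  (1) forces B = True.
  (1) forces A = True.
  (1) forces K = True.
  Constraint (5) is violated (A=T, K=T) — contradiction.
Case V = False:
  Constraint (1) is violated (V=F) — contradiction.
Both cases fail — unsatisfiable.

Unsatisfiable — no assignment works.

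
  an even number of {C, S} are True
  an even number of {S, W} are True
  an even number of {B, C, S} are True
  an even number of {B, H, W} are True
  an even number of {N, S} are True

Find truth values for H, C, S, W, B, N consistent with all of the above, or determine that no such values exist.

H=F, C=F, S=F, W=F, B=F, N=F

{C, S}: 0 true → even ✓
{S, W}: 0 true → even ✓
{B, C, S}: 0 true → even ✓
{B, H, W}: 0 true → even ✓
{N, S}: 0 true → even ✓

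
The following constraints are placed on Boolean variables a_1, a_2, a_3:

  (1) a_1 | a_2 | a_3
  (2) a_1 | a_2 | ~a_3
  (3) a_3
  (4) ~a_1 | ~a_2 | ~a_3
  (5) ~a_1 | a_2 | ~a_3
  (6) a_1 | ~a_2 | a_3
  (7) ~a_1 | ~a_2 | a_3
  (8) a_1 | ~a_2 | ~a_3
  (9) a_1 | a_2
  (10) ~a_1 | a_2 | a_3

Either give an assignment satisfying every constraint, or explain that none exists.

No satisfying assignment exists.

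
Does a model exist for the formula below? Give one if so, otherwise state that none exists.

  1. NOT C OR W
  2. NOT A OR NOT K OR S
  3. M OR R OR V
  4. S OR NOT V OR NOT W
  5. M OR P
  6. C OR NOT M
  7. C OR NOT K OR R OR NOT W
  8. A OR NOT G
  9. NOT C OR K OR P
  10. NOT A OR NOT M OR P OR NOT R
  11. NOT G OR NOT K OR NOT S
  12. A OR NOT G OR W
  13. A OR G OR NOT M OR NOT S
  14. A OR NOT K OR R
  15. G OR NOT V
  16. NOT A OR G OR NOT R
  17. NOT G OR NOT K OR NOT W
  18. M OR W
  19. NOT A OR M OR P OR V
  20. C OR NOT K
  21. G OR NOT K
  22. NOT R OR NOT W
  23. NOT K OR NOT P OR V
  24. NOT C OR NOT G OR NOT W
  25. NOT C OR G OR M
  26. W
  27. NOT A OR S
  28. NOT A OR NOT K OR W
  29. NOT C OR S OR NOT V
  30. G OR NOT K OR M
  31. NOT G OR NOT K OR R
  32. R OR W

Unit clause (W) forces W = True.
In (NOT R OR NOT W) only NOT R is left, so R = False.
Set V = False.
  then (M OR R OR V) forces M = True.
  then (C OR NOT M) forces C = True.
  then (NOT C OR NOT G OR NOT W) forces G = False.
  then (G OR NOT K) forces K = False.
  then (NOT C OR K OR P) forces P = True.
Set A = False.
  then (A OR G OR NOT M OR NOT S) forces S = False.
All clauses satisfied.

V: False; A: False; M: True; G: False; P: True; K: False; R: False; W: True; C: True; S: False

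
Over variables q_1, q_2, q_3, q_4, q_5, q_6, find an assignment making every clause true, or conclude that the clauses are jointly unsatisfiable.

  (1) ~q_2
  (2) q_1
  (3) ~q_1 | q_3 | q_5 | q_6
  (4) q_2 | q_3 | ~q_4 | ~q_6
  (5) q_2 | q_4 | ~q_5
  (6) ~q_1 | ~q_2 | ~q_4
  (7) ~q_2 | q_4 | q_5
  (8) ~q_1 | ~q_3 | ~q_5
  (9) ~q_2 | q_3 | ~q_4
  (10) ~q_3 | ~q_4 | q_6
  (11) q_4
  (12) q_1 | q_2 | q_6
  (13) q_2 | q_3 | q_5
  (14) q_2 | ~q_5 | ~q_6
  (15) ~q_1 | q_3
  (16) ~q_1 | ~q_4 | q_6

Unit clause (~q_2) forces q_2 = False.
Unit clause (q_1) forces q_1 = True.
Unit clause (q_4) forces q_4 = True.
In (~q_1 | q_3) only q_3 is left, so q_3 = True.
In (~q_1 | ~q_4 | q_6) only q_6 is left, so q_6 = True.
In (~q_1 | ~q_3 | ~q_5) only ~q_5 is left, so q_5 = False.
All clauses satisfied.

q_1 = True; q_2 = False; q_3 = True; q_4 = True; q_5 = False; q_6 = True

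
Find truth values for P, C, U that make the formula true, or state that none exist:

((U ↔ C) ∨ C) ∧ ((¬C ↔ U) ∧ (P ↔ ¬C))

P: False, C: True, U: False

  (U ↔ C) ∨ C = True
    U ↔ C = False
  (¬C ↔ U) ∧ (P ↔ ¬C) = True
    ¬C ↔ U = True
      ¬C = False
    P ↔ ¬C = True
      ¬C = False
Both conjuncts True, so the formula holds.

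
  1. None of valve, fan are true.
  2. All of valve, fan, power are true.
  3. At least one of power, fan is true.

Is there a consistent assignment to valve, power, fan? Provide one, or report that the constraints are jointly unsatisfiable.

Unsatisfiable

Case valve = True:
  Constraint (1) is violated (valve=T) — contradiction.
Case valve = False:
  Constraint (2) is violated (valve=F) — contradiction.
Both cases fail — unsatisfiable.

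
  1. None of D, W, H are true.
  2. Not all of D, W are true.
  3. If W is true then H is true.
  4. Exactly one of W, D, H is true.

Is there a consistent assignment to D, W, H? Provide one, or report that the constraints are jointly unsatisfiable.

Case D = True:
  Constraint (1) is violated (D=T) — contradiction.
Case D = False:
  (1) forces W = False.
  (1) forces H = False.
  Constraint (4) is violated (W=F, D=F, H=F) — contradiction.
Both cases fail — unsatisfiable.

No satisfying assignment exists.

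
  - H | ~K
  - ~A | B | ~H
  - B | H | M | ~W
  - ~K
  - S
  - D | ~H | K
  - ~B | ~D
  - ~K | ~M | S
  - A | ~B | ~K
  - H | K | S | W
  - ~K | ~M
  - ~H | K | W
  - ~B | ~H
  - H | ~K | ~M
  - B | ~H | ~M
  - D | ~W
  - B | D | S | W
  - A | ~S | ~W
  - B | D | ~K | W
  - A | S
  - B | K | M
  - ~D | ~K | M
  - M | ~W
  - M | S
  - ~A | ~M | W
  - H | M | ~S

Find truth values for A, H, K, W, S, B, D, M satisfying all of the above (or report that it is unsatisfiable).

Unit clause (~K) forces K = False.
Unit clause (S) forces S = True.
Set A = False.
  then (A | ~S | ~W) forces W = False.
  then (~H | K | W) forces H = False.
  then (H | M | ~S) forces M = True.
Set B = True.
  then (~B | ~D) forces D = False.
All clauses satisfied.

A: False, H: False, K: False, W: False, S: True, B: True, D: False, M: True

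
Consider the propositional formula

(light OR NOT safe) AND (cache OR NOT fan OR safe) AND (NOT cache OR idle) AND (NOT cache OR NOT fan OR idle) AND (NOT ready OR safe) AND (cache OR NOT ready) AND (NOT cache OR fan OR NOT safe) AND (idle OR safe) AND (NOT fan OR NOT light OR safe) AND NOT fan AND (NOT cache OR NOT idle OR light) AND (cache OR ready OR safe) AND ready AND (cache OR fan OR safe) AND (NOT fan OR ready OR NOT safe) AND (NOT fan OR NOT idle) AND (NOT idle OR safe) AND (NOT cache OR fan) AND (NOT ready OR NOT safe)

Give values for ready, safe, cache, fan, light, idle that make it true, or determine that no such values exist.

The formula is unsatisfiable.

Case ready = True:
  (NOT ready OR safe) forces safe = True.
  Clause (NOT ready OR NOT safe) is falsified — contradiction.
Case ready = False:
  Clause (ready) is falsified — contradiction.
Both cases fail, so the formula is unsatisfiable.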